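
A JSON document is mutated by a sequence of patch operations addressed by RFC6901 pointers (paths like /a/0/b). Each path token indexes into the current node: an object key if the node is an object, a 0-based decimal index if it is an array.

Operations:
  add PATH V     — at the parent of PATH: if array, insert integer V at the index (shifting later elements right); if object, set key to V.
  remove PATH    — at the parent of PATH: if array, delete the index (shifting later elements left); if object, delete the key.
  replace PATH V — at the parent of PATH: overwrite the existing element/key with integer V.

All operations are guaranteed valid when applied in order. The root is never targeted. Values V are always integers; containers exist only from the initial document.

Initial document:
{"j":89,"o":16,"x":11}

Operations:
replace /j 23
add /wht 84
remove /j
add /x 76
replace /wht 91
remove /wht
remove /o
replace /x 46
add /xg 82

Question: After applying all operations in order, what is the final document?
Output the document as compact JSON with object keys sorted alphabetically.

After op 1 (replace /j 23): {"j":23,"o":16,"x":11}
After op 2 (add /wht 84): {"j":23,"o":16,"wht":84,"x":11}
After op 3 (remove /j): {"o":16,"wht":84,"x":11}
After op 4 (add /x 76): {"o":16,"wht":84,"x":76}
After op 5 (replace /wht 91): {"o":16,"wht":91,"x":76}
After op 6 (remove /wht): {"o":16,"x":76}
After op 7 (remove /o): {"x":76}
After op 8 (replace /x 46): {"x":46}
After op 9 (add /xg 82): {"x":46,"xg":82}

Answer: {"x":46,"xg":82}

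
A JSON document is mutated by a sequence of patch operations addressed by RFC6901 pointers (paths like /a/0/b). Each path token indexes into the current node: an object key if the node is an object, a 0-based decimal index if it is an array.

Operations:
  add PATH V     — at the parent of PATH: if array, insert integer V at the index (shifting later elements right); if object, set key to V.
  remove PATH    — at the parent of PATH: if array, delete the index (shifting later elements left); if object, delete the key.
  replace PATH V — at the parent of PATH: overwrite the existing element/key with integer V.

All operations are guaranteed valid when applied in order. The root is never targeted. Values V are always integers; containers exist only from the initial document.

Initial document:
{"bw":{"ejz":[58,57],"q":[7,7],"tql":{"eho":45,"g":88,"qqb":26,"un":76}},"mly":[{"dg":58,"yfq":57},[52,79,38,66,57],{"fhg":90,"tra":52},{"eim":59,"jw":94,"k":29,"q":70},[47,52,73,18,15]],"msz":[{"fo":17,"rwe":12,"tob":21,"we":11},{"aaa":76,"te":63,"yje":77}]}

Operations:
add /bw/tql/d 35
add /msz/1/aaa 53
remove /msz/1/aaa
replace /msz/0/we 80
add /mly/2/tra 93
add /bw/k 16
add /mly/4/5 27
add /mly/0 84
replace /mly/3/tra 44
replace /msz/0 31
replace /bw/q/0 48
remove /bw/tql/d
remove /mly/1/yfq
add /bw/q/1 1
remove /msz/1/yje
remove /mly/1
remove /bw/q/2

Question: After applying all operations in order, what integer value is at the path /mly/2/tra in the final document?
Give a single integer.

After op 1 (add /bw/tql/d 35): {"bw":{"ejz":[58,57],"q":[7,7],"tql":{"d":35,"eho":45,"g":88,"qqb":26,"un":76}},"mly":[{"dg":58,"yfq":57},[52,79,38,66,57],{"fhg":90,"tra":52},{"eim":59,"jw":94,"k":29,"q":70},[47,52,73,18,15]],"msz":[{"fo":17,"rwe":12,"tob":21,"we":11},{"aaa":76,"te":63,"yje":77}]}
After op 2 (add /msz/1/aaa 53): {"bw":{"ejz":[58,57],"q":[7,7],"tql":{"d":35,"eho":45,"g":88,"qqb":26,"un":76}},"mly":[{"dg":58,"yfq":57},[52,79,38,66,57],{"fhg":90,"tra":52},{"eim":59,"jw":94,"k":29,"q":70},[47,52,73,18,15]],"msz":[{"fo":17,"rwe":12,"tob":21,"we":11},{"aaa":53,"te":63,"yje":77}]}
After op 3 (remove /msz/1/aaa): {"bw":{"ejz":[58,57],"q":[7,7],"tql":{"d":35,"eho":45,"g":88,"qqb":26,"un":76}},"mly":[{"dg":58,"yfq":57},[52,79,38,66,57],{"fhg":90,"tra":52},{"eim":59,"jw":94,"k":29,"q":70},[47,52,73,18,15]],"msz":[{"fo":17,"rwe":12,"tob":21,"we":11},{"te":63,"yje":77}]}
After op 4 (replace /msz/0/we 80): {"bw":{"ejz":[58,57],"q":[7,7],"tql":{"d":35,"eho":45,"g":88,"qqb":26,"un":76}},"mly":[{"dg":58,"yfq":57},[52,79,38,66,57],{"fhg":90,"tra":52},{"eim":59,"jw":94,"k":29,"q":70},[47,52,73,18,15]],"msz":[{"fo":17,"rwe":12,"tob":21,"we":80},{"te":63,"yje":77}]}
After op 5 (add /mly/2/tra 93): {"bw":{"ejz":[58,57],"q":[7,7],"tql":{"d":35,"eho":45,"g":88,"qqb":26,"un":76}},"mly":[{"dg":58,"yfq":57},[52,79,38,66,57],{"fhg":90,"tra":93},{"eim":59,"jw":94,"k":29,"q":70},[47,52,73,18,15]],"msz":[{"fo":17,"rwe":12,"tob":21,"we":80},{"te":63,"yje":77}]}
After op 6 (add /bw/k 16): {"bw":{"ejz":[58,57],"k":16,"q":[7,7],"tql":{"d":35,"eho":45,"g":88,"qqb":26,"un":76}},"mly":[{"dg":58,"yfq":57},[52,79,38,66,57],{"fhg":90,"tra":93},{"eim":59,"jw":94,"k":29,"q":70},[47,52,73,18,15]],"msz":[{"fo":17,"rwe":12,"tob":21,"we":80},{"te":63,"yje":77}]}
After op 7 (add /mly/4/5 27): {"bw":{"ejz":[58,57],"k":16,"q":[7,7],"tql":{"d":35,"eho":45,"g":88,"qqb":26,"un":76}},"mly":[{"dg":58,"yfq":57},[52,79,38,66,57],{"fhg":90,"tra":93},{"eim":59,"jw":94,"k":29,"q":70},[47,52,73,18,15,27]],"msz":[{"fo":17,"rwe":12,"tob":21,"we":80},{"te":63,"yje":77}]}
After op 8 (add /mly/0 84): {"bw":{"ejz":[58,57],"k":16,"q":[7,7],"tql":{"d":35,"eho":45,"g":88,"qqb":26,"un":76}},"mly":[84,{"dg":58,"yfq":57},[52,79,38,66,57],{"fhg":90,"tra":93},{"eim":59,"jw":94,"k":29,"q":70},[47,52,73,18,15,27]],"msz":[{"fo":17,"rwe":12,"tob":21,"we":80},{"te":63,"yje":77}]}
After op 9 (replace /mly/3/tra 44): {"bw":{"ejz":[58,57],"k":16,"q":[7,7],"tql":{"d":35,"eho":45,"g":88,"qqb":26,"un":76}},"mly":[84,{"dg":58,"yfq":57},[52,79,38,66,57],{"fhg":90,"tra":44},{"eim":59,"jw":94,"k":29,"q":70},[47,52,73,18,15,27]],"msz":[{"fo":17,"rwe":12,"tob":21,"we":80},{"te":63,"yje":77}]}
After op 10 (replace /msz/0 31): {"bw":{"ejz":[58,57],"k":16,"q":[7,7],"tql":{"d":35,"eho":45,"g":88,"qqb":26,"un":76}},"mly":[84,{"dg":58,"yfq":57},[52,79,38,66,57],{"fhg":90,"tra":44},{"eim":59,"jw":94,"k":29,"q":70},[47,52,73,18,15,27]],"msz":[31,{"te":63,"yje":77}]}
After op 11 (replace /bw/q/0 48): {"bw":{"ejz":[58,57],"k":16,"q":[48,7],"tql":{"d":35,"eho":45,"g":88,"qqb":26,"un":76}},"mly":[84,{"dg":58,"yfq":57},[52,79,38,66,57],{"fhg":90,"tra":44},{"eim":59,"jw":94,"k":29,"q":70},[47,52,73,18,15,27]],"msz":[31,{"te":63,"yje":77}]}
After op 12 (remove /bw/tql/d): {"bw":{"ejz":[58,57],"k":16,"q":[48,7],"tql":{"eho":45,"g":88,"qqb":26,"un":76}},"mly":[84,{"dg":58,"yfq":57},[52,79,38,66,57],{"fhg":90,"tra":44},{"eim":59,"jw":94,"k":29,"q":70},[47,52,73,18,15,27]],"msz":[31,{"te":63,"yje":77}]}
After op 13 (remove /mly/1/yfq): {"bw":{"ejz":[58,57],"k":16,"q":[48,7],"tql":{"eho":45,"g":88,"qqb":26,"un":76}},"mly":[84,{"dg":58},[52,79,38,66,57],{"fhg":90,"tra":44},{"eim":59,"jw":94,"k":29,"q":70},[47,52,73,18,15,27]],"msz":[31,{"te":63,"yje":77}]}
After op 14 (add /bw/q/1 1): {"bw":{"ejz":[58,57],"k":16,"q":[48,1,7],"tql":{"eho":45,"g":88,"qqb":26,"un":76}},"mly":[84,{"dg":58},[52,79,38,66,57],{"fhg":90,"tra":44},{"eim":59,"jw":94,"k":29,"q":70},[47,52,73,18,15,27]],"msz":[31,{"te":63,"yje":77}]}
After op 15 (remove /msz/1/yje): {"bw":{"ejz":[58,57],"k":16,"q":[48,1,7],"tql":{"eho":45,"g":88,"qqb":26,"un":76}},"mly":[84,{"dg":58},[52,79,38,66,57],{"fhg":90,"tra":44},{"eim":59,"jw":94,"k":29,"q":70},[47,52,73,18,15,27]],"msz":[31,{"te":63}]}
After op 16 (remove /mly/1): {"bw":{"ejz":[58,57],"k":16,"q":[48,1,7],"tql":{"eho":45,"g":88,"qqb":26,"un":76}},"mly":[84,[52,79,38,66,57],{"fhg":90,"tra":44},{"eim":59,"jw":94,"k":29,"q":70},[47,52,73,18,15,27]],"msz":[31,{"te":63}]}
After op 17 (remove /bw/q/2): {"bw":{"ejz":[58,57],"k":16,"q":[48,1],"tql":{"eho":45,"g":88,"qqb":26,"un":76}},"mly":[84,[52,79,38,66,57],{"fhg":90,"tra":44},{"eim":59,"jw":94,"k":29,"q":70},[47,52,73,18,15,27]],"msz":[31,{"te":63}]}
Value at /mly/2/tra: 44

Answer: 44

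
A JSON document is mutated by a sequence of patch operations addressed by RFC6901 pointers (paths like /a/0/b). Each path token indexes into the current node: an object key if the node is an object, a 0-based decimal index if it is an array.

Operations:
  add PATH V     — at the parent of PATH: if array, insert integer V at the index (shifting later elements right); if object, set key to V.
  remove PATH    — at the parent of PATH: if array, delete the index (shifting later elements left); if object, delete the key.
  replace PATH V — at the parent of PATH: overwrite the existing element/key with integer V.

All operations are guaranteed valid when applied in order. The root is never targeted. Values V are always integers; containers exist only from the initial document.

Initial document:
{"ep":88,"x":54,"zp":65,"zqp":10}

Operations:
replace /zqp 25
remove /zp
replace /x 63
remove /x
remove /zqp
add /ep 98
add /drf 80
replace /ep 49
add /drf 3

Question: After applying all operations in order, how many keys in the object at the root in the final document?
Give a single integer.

Answer: 2

Derivation:
After op 1 (replace /zqp 25): {"ep":88,"x":54,"zp":65,"zqp":25}
After op 2 (remove /zp): {"ep":88,"x":54,"zqp":25}
After op 3 (replace /x 63): {"ep":88,"x":63,"zqp":25}
After op 4 (remove /x): {"ep":88,"zqp":25}
After op 5 (remove /zqp): {"ep":88}
After op 6 (add /ep 98): {"ep":98}
After op 7 (add /drf 80): {"drf":80,"ep":98}
After op 8 (replace /ep 49): {"drf":80,"ep":49}
After op 9 (add /drf 3): {"drf":3,"ep":49}
Size at the root: 2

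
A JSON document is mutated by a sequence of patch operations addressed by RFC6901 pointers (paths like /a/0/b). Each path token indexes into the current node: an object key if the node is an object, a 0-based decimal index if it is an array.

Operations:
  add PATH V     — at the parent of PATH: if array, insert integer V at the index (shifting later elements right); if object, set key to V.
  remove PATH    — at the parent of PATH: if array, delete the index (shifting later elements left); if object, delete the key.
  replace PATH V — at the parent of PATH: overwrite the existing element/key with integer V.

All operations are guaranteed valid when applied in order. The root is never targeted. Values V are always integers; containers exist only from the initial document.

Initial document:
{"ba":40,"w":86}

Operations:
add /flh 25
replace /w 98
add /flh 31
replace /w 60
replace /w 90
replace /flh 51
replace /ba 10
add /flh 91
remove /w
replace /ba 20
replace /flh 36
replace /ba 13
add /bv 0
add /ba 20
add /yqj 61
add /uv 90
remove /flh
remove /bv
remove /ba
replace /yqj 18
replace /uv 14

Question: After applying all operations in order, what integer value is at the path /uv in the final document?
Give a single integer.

After op 1 (add /flh 25): {"ba":40,"flh":25,"w":86}
After op 2 (replace /w 98): {"ba":40,"flh":25,"w":98}
After op 3 (add /flh 31): {"ba":40,"flh":31,"w":98}
After op 4 (replace /w 60): {"ba":40,"flh":31,"w":60}
After op 5 (replace /w 90): {"ba":40,"flh":31,"w":90}
After op 6 (replace /flh 51): {"ba":40,"flh":51,"w":90}
After op 7 (replace /ba 10): {"ba":10,"flh":51,"w":90}
After op 8 (add /flh 91): {"ba":10,"flh":91,"w":90}
After op 9 (remove /w): {"ba":10,"flh":91}
After op 10 (replace /ba 20): {"ba":20,"flh":91}
After op 11 (replace /flh 36): {"ba":20,"flh":36}
After op 12 (replace /ba 13): {"ba":13,"flh":36}
After op 13 (add /bv 0): {"ba":13,"bv":0,"flh":36}
After op 14 (add /ba 20): {"ba":20,"bv":0,"flh":36}
After op 15 (add /yqj 61): {"ba":20,"bv":0,"flh":36,"yqj":61}
After op 16 (add /uv 90): {"ba":20,"bv":0,"flh":36,"uv":90,"yqj":61}
After op 17 (remove /flh): {"ba":20,"bv":0,"uv":90,"yqj":61}
After op 18 (remove /bv): {"ba":20,"uv":90,"yqj":61}
After op 19 (remove /ba): {"uv":90,"yqj":61}
After op 20 (replace /yqj 18): {"uv":90,"yqj":18}
After op 21 (replace /uv 14): {"uv":14,"yqj":18}
Value at /uv: 14

Answer: 14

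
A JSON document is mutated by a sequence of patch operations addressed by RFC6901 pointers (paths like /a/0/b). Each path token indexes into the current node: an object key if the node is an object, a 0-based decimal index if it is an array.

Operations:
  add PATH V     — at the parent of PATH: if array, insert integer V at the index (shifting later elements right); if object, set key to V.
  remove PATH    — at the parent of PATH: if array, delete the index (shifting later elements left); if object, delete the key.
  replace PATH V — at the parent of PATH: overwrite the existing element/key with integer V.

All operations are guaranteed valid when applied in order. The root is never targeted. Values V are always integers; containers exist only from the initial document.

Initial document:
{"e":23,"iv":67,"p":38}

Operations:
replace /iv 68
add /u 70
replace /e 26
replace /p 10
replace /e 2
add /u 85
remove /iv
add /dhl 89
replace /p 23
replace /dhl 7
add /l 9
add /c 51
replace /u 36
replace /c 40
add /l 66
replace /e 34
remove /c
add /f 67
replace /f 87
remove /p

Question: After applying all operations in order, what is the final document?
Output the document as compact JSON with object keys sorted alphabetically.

Answer: {"dhl":7,"e":34,"f":87,"l":66,"u":36}

Derivation:
After op 1 (replace /iv 68): {"e":23,"iv":68,"p":38}
After op 2 (add /u 70): {"e":23,"iv":68,"p":38,"u":70}
After op 3 (replace /e 26): {"e":26,"iv":68,"p":38,"u":70}
After op 4 (replace /p 10): {"e":26,"iv":68,"p":10,"u":70}
After op 5 (replace /e 2): {"e":2,"iv":68,"p":10,"u":70}
After op 6 (add /u 85): {"e":2,"iv":68,"p":10,"u":85}
After op 7 (remove /iv): {"e":2,"p":10,"u":85}
After op 8 (add /dhl 89): {"dhl":89,"e":2,"p":10,"u":85}
After op 9 (replace /p 23): {"dhl":89,"e":2,"p":23,"u":85}
After op 10 (replace /dhl 7): {"dhl":7,"e":2,"p":23,"u":85}
After op 11 (add /l 9): {"dhl":7,"e":2,"l":9,"p":23,"u":85}
After op 12 (add /c 51): {"c":51,"dhl":7,"e":2,"l":9,"p":23,"u":85}
After op 13 (replace /u 36): {"c":51,"dhl":7,"e":2,"l":9,"p":23,"u":36}
After op 14 (replace /c 40): {"c":40,"dhl":7,"e":2,"l":9,"p":23,"u":36}
After op 15 (add /l 66): {"c":40,"dhl":7,"e":2,"l":66,"p":23,"u":36}
After op 16 (replace /e 34): {"c":40,"dhl":7,"e":34,"l":66,"p":23,"u":36}
After op 17 (remove /c): {"dhl":7,"e":34,"l":66,"p":23,"u":36}
After op 18 (add /f 67): {"dhl":7,"e":34,"f":67,"l":66,"p":23,"u":36}
After op 19 (replace /f 87): {"dhl":7,"e":34,"f":87,"l":66,"p":23,"u":36}
After op 20 (remove /p): {"dhl":7,"e":34,"f":87,"l":66,"u":36}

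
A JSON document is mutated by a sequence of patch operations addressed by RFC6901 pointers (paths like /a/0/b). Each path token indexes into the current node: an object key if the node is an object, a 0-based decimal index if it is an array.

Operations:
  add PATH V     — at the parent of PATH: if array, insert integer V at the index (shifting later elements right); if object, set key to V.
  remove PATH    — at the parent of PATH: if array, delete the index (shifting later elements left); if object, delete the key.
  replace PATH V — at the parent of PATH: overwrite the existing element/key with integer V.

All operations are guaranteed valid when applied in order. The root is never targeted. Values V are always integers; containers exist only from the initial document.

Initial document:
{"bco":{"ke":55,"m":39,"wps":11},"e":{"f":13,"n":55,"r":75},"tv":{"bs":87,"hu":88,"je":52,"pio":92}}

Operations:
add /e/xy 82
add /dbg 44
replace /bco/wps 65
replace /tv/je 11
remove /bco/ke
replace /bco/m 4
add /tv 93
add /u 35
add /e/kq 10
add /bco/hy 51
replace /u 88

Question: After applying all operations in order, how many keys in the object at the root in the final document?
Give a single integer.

Answer: 5

Derivation:
After op 1 (add /e/xy 82): {"bco":{"ke":55,"m":39,"wps":11},"e":{"f":13,"n":55,"r":75,"xy":82},"tv":{"bs":87,"hu":88,"je":52,"pio":92}}
After op 2 (add /dbg 44): {"bco":{"ke":55,"m":39,"wps":11},"dbg":44,"e":{"f":13,"n":55,"r":75,"xy":82},"tv":{"bs":87,"hu":88,"je":52,"pio":92}}
After op 3 (replace /bco/wps 65): {"bco":{"ke":55,"m":39,"wps":65},"dbg":44,"e":{"f":13,"n":55,"r":75,"xy":82},"tv":{"bs":87,"hu":88,"je":52,"pio":92}}
After op 4 (replace /tv/je 11): {"bco":{"ke":55,"m":39,"wps":65},"dbg":44,"e":{"f":13,"n":55,"r":75,"xy":82},"tv":{"bs":87,"hu":88,"je":11,"pio":92}}
After op 5 (remove /bco/ke): {"bco":{"m":39,"wps":65},"dbg":44,"e":{"f":13,"n":55,"r":75,"xy":82},"tv":{"bs":87,"hu":88,"je":11,"pio":92}}
After op 6 (replace /bco/m 4): {"bco":{"m":4,"wps":65},"dbg":44,"e":{"f":13,"n":55,"r":75,"xy":82},"tv":{"bs":87,"hu":88,"je":11,"pio":92}}
After op 7 (add /tv 93): {"bco":{"m":4,"wps":65},"dbg":44,"e":{"f":13,"n":55,"r":75,"xy":82},"tv":93}
After op 8 (add /u 35): {"bco":{"m":4,"wps":65},"dbg":44,"e":{"f":13,"n":55,"r":75,"xy":82},"tv":93,"u":35}
After op 9 (add /e/kq 10): {"bco":{"m":4,"wps":65},"dbg":44,"e":{"f":13,"kq":10,"n":55,"r":75,"xy":82},"tv":93,"u":35}
After op 10 (add /bco/hy 51): {"bco":{"hy":51,"m":4,"wps":65},"dbg":44,"e":{"f":13,"kq":10,"n":55,"r":75,"xy":82},"tv":93,"u":35}
After op 11 (replace /u 88): {"bco":{"hy":51,"m":4,"wps":65},"dbg":44,"e":{"f":13,"kq":10,"n":55,"r":75,"xy":82},"tv":93,"u":88}
Size at the root: 5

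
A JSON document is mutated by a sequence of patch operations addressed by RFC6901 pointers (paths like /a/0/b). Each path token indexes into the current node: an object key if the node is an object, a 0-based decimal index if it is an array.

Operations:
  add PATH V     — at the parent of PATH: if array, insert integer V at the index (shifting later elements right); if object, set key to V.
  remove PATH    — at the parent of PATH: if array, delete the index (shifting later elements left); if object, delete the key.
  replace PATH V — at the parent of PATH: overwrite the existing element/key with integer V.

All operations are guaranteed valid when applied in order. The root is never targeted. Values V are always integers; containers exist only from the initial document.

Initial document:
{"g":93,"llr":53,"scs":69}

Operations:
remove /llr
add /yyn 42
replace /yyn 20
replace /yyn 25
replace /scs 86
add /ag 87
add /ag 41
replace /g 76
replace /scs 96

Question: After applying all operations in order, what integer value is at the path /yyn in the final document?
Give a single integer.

Answer: 25

Derivation:
After op 1 (remove /llr): {"g":93,"scs":69}
After op 2 (add /yyn 42): {"g":93,"scs":69,"yyn":42}
After op 3 (replace /yyn 20): {"g":93,"scs":69,"yyn":20}
After op 4 (replace /yyn 25): {"g":93,"scs":69,"yyn":25}
After op 5 (replace /scs 86): {"g":93,"scs":86,"yyn":25}
After op 6 (add /ag 87): {"ag":87,"g":93,"scs":86,"yyn":25}
After op 7 (add /ag 41): {"ag":41,"g":93,"scs":86,"yyn":25}
After op 8 (replace /g 76): {"ag":41,"g":76,"scs":86,"yyn":25}
After op 9 (replace /scs 96): {"ag":41,"g":76,"scs":96,"yyn":25}
Value at /yyn: 25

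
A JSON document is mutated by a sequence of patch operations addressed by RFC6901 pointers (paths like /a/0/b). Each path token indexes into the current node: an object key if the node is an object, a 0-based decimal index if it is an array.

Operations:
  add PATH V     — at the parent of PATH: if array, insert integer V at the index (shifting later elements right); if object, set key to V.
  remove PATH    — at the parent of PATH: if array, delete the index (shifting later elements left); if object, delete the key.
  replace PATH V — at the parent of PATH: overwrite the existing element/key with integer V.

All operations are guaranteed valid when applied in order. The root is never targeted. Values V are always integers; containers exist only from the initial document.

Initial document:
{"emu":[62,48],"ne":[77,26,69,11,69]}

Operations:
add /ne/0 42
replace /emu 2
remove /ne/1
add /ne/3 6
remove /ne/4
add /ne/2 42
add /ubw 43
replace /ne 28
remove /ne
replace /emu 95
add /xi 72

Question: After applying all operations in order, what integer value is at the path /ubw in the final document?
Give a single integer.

Answer: 43

Derivation:
After op 1 (add /ne/0 42): {"emu":[62,48],"ne":[42,77,26,69,11,69]}
After op 2 (replace /emu 2): {"emu":2,"ne":[42,77,26,69,11,69]}
After op 3 (remove /ne/1): {"emu":2,"ne":[42,26,69,11,69]}
After op 4 (add /ne/3 6): {"emu":2,"ne":[42,26,69,6,11,69]}
After op 5 (remove /ne/4): {"emu":2,"ne":[42,26,69,6,69]}
After op 6 (add /ne/2 42): {"emu":2,"ne":[42,26,42,69,6,69]}
After op 7 (add /ubw 43): {"emu":2,"ne":[42,26,42,69,6,69],"ubw":43}
After op 8 (replace /ne 28): {"emu":2,"ne":28,"ubw":43}
After op 9 (remove /ne): {"emu":2,"ubw":43}
After op 10 (replace /emu 95): {"emu":95,"ubw":43}
After op 11 (add /xi 72): {"emu":95,"ubw":43,"xi":72}
Value at /ubw: 43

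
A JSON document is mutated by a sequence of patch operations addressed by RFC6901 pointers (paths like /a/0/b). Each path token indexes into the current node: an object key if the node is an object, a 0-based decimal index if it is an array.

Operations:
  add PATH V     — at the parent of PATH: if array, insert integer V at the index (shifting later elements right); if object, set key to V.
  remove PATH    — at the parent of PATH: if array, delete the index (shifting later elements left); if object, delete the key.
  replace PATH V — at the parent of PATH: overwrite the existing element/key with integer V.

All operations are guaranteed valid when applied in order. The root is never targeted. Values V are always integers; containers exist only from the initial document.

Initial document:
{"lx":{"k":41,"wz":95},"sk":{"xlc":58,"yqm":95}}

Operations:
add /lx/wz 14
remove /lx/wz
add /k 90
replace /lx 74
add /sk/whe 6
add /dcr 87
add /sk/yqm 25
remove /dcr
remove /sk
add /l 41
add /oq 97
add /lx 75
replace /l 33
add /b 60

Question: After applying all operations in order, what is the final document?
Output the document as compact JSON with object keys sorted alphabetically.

After op 1 (add /lx/wz 14): {"lx":{"k":41,"wz":14},"sk":{"xlc":58,"yqm":95}}
After op 2 (remove /lx/wz): {"lx":{"k":41},"sk":{"xlc":58,"yqm":95}}
After op 3 (add /k 90): {"k":90,"lx":{"k":41},"sk":{"xlc":58,"yqm":95}}
After op 4 (replace /lx 74): {"k":90,"lx":74,"sk":{"xlc":58,"yqm":95}}
After op 5 (add /sk/whe 6): {"k":90,"lx":74,"sk":{"whe":6,"xlc":58,"yqm":95}}
After op 6 (add /dcr 87): {"dcr":87,"k":90,"lx":74,"sk":{"whe":6,"xlc":58,"yqm":95}}
After op 7 (add /sk/yqm 25): {"dcr":87,"k":90,"lx":74,"sk":{"whe":6,"xlc":58,"yqm":25}}
After op 8 (remove /dcr): {"k":90,"lx":74,"sk":{"whe":6,"xlc":58,"yqm":25}}
After op 9 (remove /sk): {"k":90,"lx":74}
After op 10 (add /l 41): {"k":90,"l":41,"lx":74}
After op 11 (add /oq 97): {"k":90,"l":41,"lx":74,"oq":97}
After op 12 (add /lx 75): {"k":90,"l":41,"lx":75,"oq":97}
After op 13 (replace /l 33): {"k":90,"l":33,"lx":75,"oq":97}
After op 14 (add /b 60): {"b":60,"k":90,"l":33,"lx":75,"oq":97}

Answer: {"b":60,"k":90,"l":33,"lx":75,"oq":97}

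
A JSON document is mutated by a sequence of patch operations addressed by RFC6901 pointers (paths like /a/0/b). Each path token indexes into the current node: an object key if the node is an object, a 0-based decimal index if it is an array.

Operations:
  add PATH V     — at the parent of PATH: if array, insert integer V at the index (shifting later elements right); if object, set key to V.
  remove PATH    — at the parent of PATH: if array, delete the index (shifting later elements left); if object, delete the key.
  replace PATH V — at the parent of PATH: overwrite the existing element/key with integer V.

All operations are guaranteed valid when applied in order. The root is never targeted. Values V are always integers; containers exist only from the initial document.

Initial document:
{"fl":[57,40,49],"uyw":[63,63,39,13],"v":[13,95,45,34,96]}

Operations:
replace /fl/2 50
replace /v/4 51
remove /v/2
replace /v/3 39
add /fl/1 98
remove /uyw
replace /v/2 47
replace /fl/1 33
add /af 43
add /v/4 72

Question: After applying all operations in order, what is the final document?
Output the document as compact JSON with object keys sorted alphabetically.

After op 1 (replace /fl/2 50): {"fl":[57,40,50],"uyw":[63,63,39,13],"v":[13,95,45,34,96]}
After op 2 (replace /v/4 51): {"fl":[57,40,50],"uyw":[63,63,39,13],"v":[13,95,45,34,51]}
After op 3 (remove /v/2): {"fl":[57,40,50],"uyw":[63,63,39,13],"v":[13,95,34,51]}
After op 4 (replace /v/3 39): {"fl":[57,40,50],"uyw":[63,63,39,13],"v":[13,95,34,39]}
After op 5 (add /fl/1 98): {"fl":[57,98,40,50],"uyw":[63,63,39,13],"v":[13,95,34,39]}
After op 6 (remove /uyw): {"fl":[57,98,40,50],"v":[13,95,34,39]}
After op 7 (replace /v/2 47): {"fl":[57,98,40,50],"v":[13,95,47,39]}
After op 8 (replace /fl/1 33): {"fl":[57,33,40,50],"v":[13,95,47,39]}
After op 9 (add /af 43): {"af":43,"fl":[57,33,40,50],"v":[13,95,47,39]}
After op 10 (add /v/4 72): {"af":43,"fl":[57,33,40,50],"v":[13,95,47,39,72]}

Answer: {"af":43,"fl":[57,33,40,50],"v":[13,95,47,39,72]}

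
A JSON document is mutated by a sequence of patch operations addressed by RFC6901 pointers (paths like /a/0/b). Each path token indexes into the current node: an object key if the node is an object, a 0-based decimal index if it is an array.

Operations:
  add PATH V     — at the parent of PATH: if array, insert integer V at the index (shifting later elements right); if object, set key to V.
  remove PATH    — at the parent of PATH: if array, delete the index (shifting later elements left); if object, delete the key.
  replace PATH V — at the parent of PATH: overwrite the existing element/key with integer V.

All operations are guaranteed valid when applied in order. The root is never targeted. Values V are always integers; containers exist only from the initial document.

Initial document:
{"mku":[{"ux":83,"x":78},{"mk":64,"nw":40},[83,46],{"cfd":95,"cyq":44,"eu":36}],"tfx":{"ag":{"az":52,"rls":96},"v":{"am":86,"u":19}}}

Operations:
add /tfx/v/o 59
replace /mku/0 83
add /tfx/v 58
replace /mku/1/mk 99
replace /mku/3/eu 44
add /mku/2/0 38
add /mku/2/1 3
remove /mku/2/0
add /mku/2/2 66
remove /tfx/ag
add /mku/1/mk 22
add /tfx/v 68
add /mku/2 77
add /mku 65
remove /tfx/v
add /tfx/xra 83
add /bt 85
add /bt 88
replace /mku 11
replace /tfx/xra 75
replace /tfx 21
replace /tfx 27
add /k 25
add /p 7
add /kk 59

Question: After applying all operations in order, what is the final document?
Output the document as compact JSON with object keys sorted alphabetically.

After op 1 (add /tfx/v/o 59): {"mku":[{"ux":83,"x":78},{"mk":64,"nw":40},[83,46],{"cfd":95,"cyq":44,"eu":36}],"tfx":{"ag":{"az":52,"rls":96},"v":{"am":86,"o":59,"u":19}}}
After op 2 (replace /mku/0 83): {"mku":[83,{"mk":64,"nw":40},[83,46],{"cfd":95,"cyq":44,"eu":36}],"tfx":{"ag":{"az":52,"rls":96},"v":{"am":86,"o":59,"u":19}}}
After op 3 (add /tfx/v 58): {"mku":[83,{"mk":64,"nw":40},[83,46],{"cfd":95,"cyq":44,"eu":36}],"tfx":{"ag":{"az":52,"rls":96},"v":58}}
After op 4 (replace /mku/1/mk 99): {"mku":[83,{"mk":99,"nw":40},[83,46],{"cfd":95,"cyq":44,"eu":36}],"tfx":{"ag":{"az":52,"rls":96},"v":58}}
After op 5 (replace /mku/3/eu 44): {"mku":[83,{"mk":99,"nw":40},[83,46],{"cfd":95,"cyq":44,"eu":44}],"tfx":{"ag":{"az":52,"rls":96},"v":58}}
After op 6 (add /mku/2/0 38): {"mku":[83,{"mk":99,"nw":40},[38,83,46],{"cfd":95,"cyq":44,"eu":44}],"tfx":{"ag":{"az":52,"rls":96},"v":58}}
After op 7 (add /mku/2/1 3): {"mku":[83,{"mk":99,"nw":40},[38,3,83,46],{"cfd":95,"cyq":44,"eu":44}],"tfx":{"ag":{"az":52,"rls":96},"v":58}}
After op 8 (remove /mku/2/0): {"mku":[83,{"mk":99,"nw":40},[3,83,46],{"cfd":95,"cyq":44,"eu":44}],"tfx":{"ag":{"az":52,"rls":96},"v":58}}
After op 9 (add /mku/2/2 66): {"mku":[83,{"mk":99,"nw":40},[3,83,66,46],{"cfd":95,"cyq":44,"eu":44}],"tfx":{"ag":{"az":52,"rls":96},"v":58}}
After op 10 (remove /tfx/ag): {"mku":[83,{"mk":99,"nw":40},[3,83,66,46],{"cfd":95,"cyq":44,"eu":44}],"tfx":{"v":58}}
After op 11 (add /mku/1/mk 22): {"mku":[83,{"mk":22,"nw":40},[3,83,66,46],{"cfd":95,"cyq":44,"eu":44}],"tfx":{"v":58}}
After op 12 (add /tfx/v 68): {"mku":[83,{"mk":22,"nw":40},[3,83,66,46],{"cfd":95,"cyq":44,"eu":44}],"tfx":{"v":68}}
After op 13 (add /mku/2 77): {"mku":[83,{"mk":22,"nw":40},77,[3,83,66,46],{"cfd":95,"cyq":44,"eu":44}],"tfx":{"v":68}}
After op 14 (add /mku 65): {"mku":65,"tfx":{"v":68}}
After op 15 (remove /tfx/v): {"mku":65,"tfx":{}}
After op 16 (add /tfx/xra 83): {"mku":65,"tfx":{"xra":83}}
After op 17 (add /bt 85): {"bt":85,"mku":65,"tfx":{"xra":83}}
After op 18 (add /bt 88): {"bt":88,"mku":65,"tfx":{"xra":83}}
After op 19 (replace /mku 11): {"bt":88,"mku":11,"tfx":{"xra":83}}
After op 20 (replace /tfx/xra 75): {"bt":88,"mku":11,"tfx":{"xra":75}}
After op 21 (replace /tfx 21): {"bt":88,"mku":11,"tfx":21}
After op 22 (replace /tfx 27): {"bt":88,"mku":11,"tfx":27}
After op 23 (add /k 25): {"bt":88,"k":25,"mku":11,"tfx":27}
After op 24 (add /p 7): {"bt":88,"k":25,"mku":11,"p":7,"tfx":27}
After op 25 (add /kk 59): {"bt":88,"k":25,"kk":59,"mku":11,"p":7,"tfx":27}

Answer: {"bt":88,"k":25,"kk":59,"mku":11,"p":7,"tfx":27}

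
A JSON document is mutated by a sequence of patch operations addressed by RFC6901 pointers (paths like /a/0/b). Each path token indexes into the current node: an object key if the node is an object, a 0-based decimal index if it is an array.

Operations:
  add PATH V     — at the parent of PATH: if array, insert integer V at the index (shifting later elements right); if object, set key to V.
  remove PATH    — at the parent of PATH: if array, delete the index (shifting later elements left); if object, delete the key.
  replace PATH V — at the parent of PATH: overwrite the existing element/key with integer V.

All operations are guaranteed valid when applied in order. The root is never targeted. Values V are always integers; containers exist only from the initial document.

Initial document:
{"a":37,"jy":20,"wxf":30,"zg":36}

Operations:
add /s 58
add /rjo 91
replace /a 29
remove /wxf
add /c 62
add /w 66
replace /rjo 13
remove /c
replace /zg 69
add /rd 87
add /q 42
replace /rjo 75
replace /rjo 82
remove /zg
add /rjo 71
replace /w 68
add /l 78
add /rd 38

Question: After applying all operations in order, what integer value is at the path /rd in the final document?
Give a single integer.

After op 1 (add /s 58): {"a":37,"jy":20,"s":58,"wxf":30,"zg":36}
After op 2 (add /rjo 91): {"a":37,"jy":20,"rjo":91,"s":58,"wxf":30,"zg":36}
After op 3 (replace /a 29): {"a":29,"jy":20,"rjo":91,"s":58,"wxf":30,"zg":36}
After op 4 (remove /wxf): {"a":29,"jy":20,"rjo":91,"s":58,"zg":36}
After op 5 (add /c 62): {"a":29,"c":62,"jy":20,"rjo":91,"s":58,"zg":36}
After op 6 (add /w 66): {"a":29,"c":62,"jy":20,"rjo":91,"s":58,"w":66,"zg":36}
After op 7 (replace /rjo 13): {"a":29,"c":62,"jy":20,"rjo":13,"s":58,"w":66,"zg":36}
After op 8 (remove /c): {"a":29,"jy":20,"rjo":13,"s":58,"w":66,"zg":36}
After op 9 (replace /zg 69): {"a":29,"jy":20,"rjo":13,"s":58,"w":66,"zg":69}
After op 10 (add /rd 87): {"a":29,"jy":20,"rd":87,"rjo":13,"s":58,"w":66,"zg":69}
After op 11 (add /q 42): {"a":29,"jy":20,"q":42,"rd":87,"rjo":13,"s":58,"w":66,"zg":69}
After op 12 (replace /rjo 75): {"a":29,"jy":20,"q":42,"rd":87,"rjo":75,"s":58,"w":66,"zg":69}
After op 13 (replace /rjo 82): {"a":29,"jy":20,"q":42,"rd":87,"rjo":82,"s":58,"w":66,"zg":69}
After op 14 (remove /zg): {"a":29,"jy":20,"q":42,"rd":87,"rjo":82,"s":58,"w":66}
After op 15 (add /rjo 71): {"a":29,"jy":20,"q":42,"rd":87,"rjo":71,"s":58,"w":66}
After op 16 (replace /w 68): {"a":29,"jy":20,"q":42,"rd":87,"rjo":71,"s":58,"w":68}
After op 17 (add /l 78): {"a":29,"jy":20,"l":78,"q":42,"rd":87,"rjo":71,"s":58,"w":68}
After op 18 (add /rd 38): {"a":29,"jy":20,"l":78,"q":42,"rd":38,"rjo":71,"s":58,"w":68}
Value at /rd: 38

Answer: 38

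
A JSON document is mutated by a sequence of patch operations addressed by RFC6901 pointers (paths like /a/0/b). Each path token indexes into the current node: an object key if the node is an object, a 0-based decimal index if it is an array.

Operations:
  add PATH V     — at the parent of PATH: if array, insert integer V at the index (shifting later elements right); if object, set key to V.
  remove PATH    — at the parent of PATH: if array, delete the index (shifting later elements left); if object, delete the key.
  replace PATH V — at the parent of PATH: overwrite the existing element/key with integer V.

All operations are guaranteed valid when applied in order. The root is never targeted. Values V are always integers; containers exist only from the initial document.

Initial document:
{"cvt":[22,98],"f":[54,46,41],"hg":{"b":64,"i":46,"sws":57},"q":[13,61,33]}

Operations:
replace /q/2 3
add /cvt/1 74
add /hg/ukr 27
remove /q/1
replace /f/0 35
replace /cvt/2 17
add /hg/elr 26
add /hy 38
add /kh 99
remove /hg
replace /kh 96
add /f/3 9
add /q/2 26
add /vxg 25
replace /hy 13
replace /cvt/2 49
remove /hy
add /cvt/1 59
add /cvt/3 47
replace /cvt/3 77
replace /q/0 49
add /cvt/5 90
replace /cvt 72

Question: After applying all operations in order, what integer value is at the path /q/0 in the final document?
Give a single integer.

After op 1 (replace /q/2 3): {"cvt":[22,98],"f":[54,46,41],"hg":{"b":64,"i":46,"sws":57},"q":[13,61,3]}
After op 2 (add /cvt/1 74): {"cvt":[22,74,98],"f":[54,46,41],"hg":{"b":64,"i":46,"sws":57},"q":[13,61,3]}
After op 3 (add /hg/ukr 27): {"cvt":[22,74,98],"f":[54,46,41],"hg":{"b":64,"i":46,"sws":57,"ukr":27},"q":[13,61,3]}
After op 4 (remove /q/1): {"cvt":[22,74,98],"f":[54,46,41],"hg":{"b":64,"i":46,"sws":57,"ukr":27},"q":[13,3]}
After op 5 (replace /f/0 35): {"cvt":[22,74,98],"f":[35,46,41],"hg":{"b":64,"i":46,"sws":57,"ukr":27},"q":[13,3]}
After op 6 (replace /cvt/2 17): {"cvt":[22,74,17],"f":[35,46,41],"hg":{"b":64,"i":46,"sws":57,"ukr":27},"q":[13,3]}
After op 7 (add /hg/elr 26): {"cvt":[22,74,17],"f":[35,46,41],"hg":{"b":64,"elr":26,"i":46,"sws":57,"ukr":27},"q":[13,3]}
After op 8 (add /hy 38): {"cvt":[22,74,17],"f":[35,46,41],"hg":{"b":64,"elr":26,"i":46,"sws":57,"ukr":27},"hy":38,"q":[13,3]}
After op 9 (add /kh 99): {"cvt":[22,74,17],"f":[35,46,41],"hg":{"b":64,"elr":26,"i":46,"sws":57,"ukr":27},"hy":38,"kh":99,"q":[13,3]}
After op 10 (remove /hg): {"cvt":[22,74,17],"f":[35,46,41],"hy":38,"kh":99,"q":[13,3]}
After op 11 (replace /kh 96): {"cvt":[22,74,17],"f":[35,46,41],"hy":38,"kh":96,"q":[13,3]}
After op 12 (add /f/3 9): {"cvt":[22,74,17],"f":[35,46,41,9],"hy":38,"kh":96,"q":[13,3]}
After op 13 (add /q/2 26): {"cvt":[22,74,17],"f":[35,46,41,9],"hy":38,"kh":96,"q":[13,3,26]}
After op 14 (add /vxg 25): {"cvt":[22,74,17],"f":[35,46,41,9],"hy":38,"kh":96,"q":[13,3,26],"vxg":25}
After op 15 (replace /hy 13): {"cvt":[22,74,17],"f":[35,46,41,9],"hy":13,"kh":96,"q":[13,3,26],"vxg":25}
After op 16 (replace /cvt/2 49): {"cvt":[22,74,49],"f":[35,46,41,9],"hy":13,"kh":96,"q":[13,3,26],"vxg":25}
After op 17 (remove /hy): {"cvt":[22,74,49],"f":[35,46,41,9],"kh":96,"q":[13,3,26],"vxg":25}
After op 18 (add /cvt/1 59): {"cvt":[22,59,74,49],"f":[35,46,41,9],"kh":96,"q":[13,3,26],"vxg":25}
After op 19 (add /cvt/3 47): {"cvt":[22,59,74,47,49],"f":[35,46,41,9],"kh":96,"q":[13,3,26],"vxg":25}
After op 20 (replace /cvt/3 77): {"cvt":[22,59,74,77,49],"f":[35,46,41,9],"kh":96,"q":[13,3,26],"vxg":25}
After op 21 (replace /q/0 49): {"cvt":[22,59,74,77,49],"f":[35,46,41,9],"kh":96,"q":[49,3,26],"vxg":25}
After op 22 (add /cvt/5 90): {"cvt":[22,59,74,77,49,90],"f":[35,46,41,9],"kh":96,"q":[49,3,26],"vxg":25}
After op 23 (replace /cvt 72): {"cvt":72,"f":[35,46,41,9],"kh":96,"q":[49,3,26],"vxg":25}
Value at /q/0: 49

Answer: 49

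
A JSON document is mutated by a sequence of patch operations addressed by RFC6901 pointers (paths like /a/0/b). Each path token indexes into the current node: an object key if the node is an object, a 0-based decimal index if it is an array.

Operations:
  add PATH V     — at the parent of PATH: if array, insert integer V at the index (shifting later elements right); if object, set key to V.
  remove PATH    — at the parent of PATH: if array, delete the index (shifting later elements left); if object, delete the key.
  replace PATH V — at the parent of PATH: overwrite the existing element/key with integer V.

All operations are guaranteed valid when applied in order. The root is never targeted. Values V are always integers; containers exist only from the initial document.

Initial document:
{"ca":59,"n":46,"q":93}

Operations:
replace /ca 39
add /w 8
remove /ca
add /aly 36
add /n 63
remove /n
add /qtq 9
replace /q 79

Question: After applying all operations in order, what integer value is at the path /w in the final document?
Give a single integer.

Answer: 8

Derivation:
After op 1 (replace /ca 39): {"ca":39,"n":46,"q":93}
After op 2 (add /w 8): {"ca":39,"n":46,"q":93,"w":8}
After op 3 (remove /ca): {"n":46,"q":93,"w":8}
After op 4 (add /aly 36): {"aly":36,"n":46,"q":93,"w":8}
After op 5 (add /n 63): {"aly":36,"n":63,"q":93,"w":8}
After op 6 (remove /n): {"aly":36,"q":93,"w":8}
After op 7 (add /qtq 9): {"aly":36,"q":93,"qtq":9,"w":8}
After op 8 (replace /q 79): {"aly":36,"q":79,"qtq":9,"w":8}
Value at /w: 8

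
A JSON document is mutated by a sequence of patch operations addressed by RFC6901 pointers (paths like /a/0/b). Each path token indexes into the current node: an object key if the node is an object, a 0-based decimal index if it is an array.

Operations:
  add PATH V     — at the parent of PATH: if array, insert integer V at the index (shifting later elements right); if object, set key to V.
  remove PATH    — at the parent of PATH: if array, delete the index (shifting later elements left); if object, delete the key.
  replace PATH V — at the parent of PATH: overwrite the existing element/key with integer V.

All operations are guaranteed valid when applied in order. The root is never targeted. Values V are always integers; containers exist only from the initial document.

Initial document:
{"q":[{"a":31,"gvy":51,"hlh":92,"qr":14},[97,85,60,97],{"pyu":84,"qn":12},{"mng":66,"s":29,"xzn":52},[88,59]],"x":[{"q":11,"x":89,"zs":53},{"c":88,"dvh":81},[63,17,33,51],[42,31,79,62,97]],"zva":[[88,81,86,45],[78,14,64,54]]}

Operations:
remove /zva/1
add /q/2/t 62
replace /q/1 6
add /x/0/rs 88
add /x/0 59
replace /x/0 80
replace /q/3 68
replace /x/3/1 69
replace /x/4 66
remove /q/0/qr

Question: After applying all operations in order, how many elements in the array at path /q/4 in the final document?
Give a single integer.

Answer: 2

Derivation:
After op 1 (remove /zva/1): {"q":[{"a":31,"gvy":51,"hlh":92,"qr":14},[97,85,60,97],{"pyu":84,"qn":12},{"mng":66,"s":29,"xzn":52},[88,59]],"x":[{"q":11,"x":89,"zs":53},{"c":88,"dvh":81},[63,17,33,51],[42,31,79,62,97]],"zva":[[88,81,86,45]]}
After op 2 (add /q/2/t 62): {"q":[{"a":31,"gvy":51,"hlh":92,"qr":14},[97,85,60,97],{"pyu":84,"qn":12,"t":62},{"mng":66,"s":29,"xzn":52},[88,59]],"x":[{"q":11,"x":89,"zs":53},{"c":88,"dvh":81},[63,17,33,51],[42,31,79,62,97]],"zva":[[88,81,86,45]]}
After op 3 (replace /q/1 6): {"q":[{"a":31,"gvy":51,"hlh":92,"qr":14},6,{"pyu":84,"qn":12,"t":62},{"mng":66,"s":29,"xzn":52},[88,59]],"x":[{"q":11,"x":89,"zs":53},{"c":88,"dvh":81},[63,17,33,51],[42,31,79,62,97]],"zva":[[88,81,86,45]]}
After op 4 (add /x/0/rs 88): {"q":[{"a":31,"gvy":51,"hlh":92,"qr":14},6,{"pyu":84,"qn":12,"t":62},{"mng":66,"s":29,"xzn":52},[88,59]],"x":[{"q":11,"rs":88,"x":89,"zs":53},{"c":88,"dvh":81},[63,17,33,51],[42,31,79,62,97]],"zva":[[88,81,86,45]]}
After op 5 (add /x/0 59): {"q":[{"a":31,"gvy":51,"hlh":92,"qr":14},6,{"pyu":84,"qn":12,"t":62},{"mng":66,"s":29,"xzn":52},[88,59]],"x":[59,{"q":11,"rs":88,"x":89,"zs":53},{"c":88,"dvh":81},[63,17,33,51],[42,31,79,62,97]],"zva":[[88,81,86,45]]}
After op 6 (replace /x/0 80): {"q":[{"a":31,"gvy":51,"hlh":92,"qr":14},6,{"pyu":84,"qn":12,"t":62},{"mng":66,"s":29,"xzn":52},[88,59]],"x":[80,{"q":11,"rs":88,"x":89,"zs":53},{"c":88,"dvh":81},[63,17,33,51],[42,31,79,62,97]],"zva":[[88,81,86,45]]}
After op 7 (replace /q/3 68): {"q":[{"a":31,"gvy":51,"hlh":92,"qr":14},6,{"pyu":84,"qn":12,"t":62},68,[88,59]],"x":[80,{"q":11,"rs":88,"x":89,"zs":53},{"c":88,"dvh":81},[63,17,33,51],[42,31,79,62,97]],"zva":[[88,81,86,45]]}
After op 8 (replace /x/3/1 69): {"q":[{"a":31,"gvy":51,"hlh":92,"qr":14},6,{"pyu":84,"qn":12,"t":62},68,[88,59]],"x":[80,{"q":11,"rs":88,"x":89,"zs":53},{"c":88,"dvh":81},[63,69,33,51],[42,31,79,62,97]],"zva":[[88,81,86,45]]}
After op 9 (replace /x/4 66): {"q":[{"a":31,"gvy":51,"hlh":92,"qr":14},6,{"pyu":84,"qn":12,"t":62},68,[88,59]],"x":[80,{"q":11,"rs":88,"x":89,"zs":53},{"c":88,"dvh":81},[63,69,33,51],66],"zva":[[88,81,86,45]]}
After op 10 (remove /q/0/qr): {"q":[{"a":31,"gvy":51,"hlh":92},6,{"pyu":84,"qn":12,"t":62},68,[88,59]],"x":[80,{"q":11,"rs":88,"x":89,"zs":53},{"c":88,"dvh":81},[63,69,33,51],66],"zva":[[88,81,86,45]]}
Size at path /q/4: 2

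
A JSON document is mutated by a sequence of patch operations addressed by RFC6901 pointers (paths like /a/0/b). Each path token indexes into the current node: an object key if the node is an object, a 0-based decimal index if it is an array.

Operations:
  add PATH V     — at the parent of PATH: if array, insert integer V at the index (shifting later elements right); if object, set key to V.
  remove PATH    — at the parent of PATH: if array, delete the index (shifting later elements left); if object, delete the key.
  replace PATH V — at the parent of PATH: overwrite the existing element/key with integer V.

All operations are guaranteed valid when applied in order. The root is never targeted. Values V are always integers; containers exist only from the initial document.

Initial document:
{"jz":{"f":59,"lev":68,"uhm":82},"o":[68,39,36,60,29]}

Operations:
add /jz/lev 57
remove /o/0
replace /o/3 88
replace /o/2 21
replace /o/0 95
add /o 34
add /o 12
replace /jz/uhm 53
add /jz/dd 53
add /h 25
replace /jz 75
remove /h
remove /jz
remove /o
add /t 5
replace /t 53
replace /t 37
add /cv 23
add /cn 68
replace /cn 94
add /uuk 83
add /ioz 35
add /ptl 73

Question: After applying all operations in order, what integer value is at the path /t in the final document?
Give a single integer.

Answer: 37

Derivation:
After op 1 (add /jz/lev 57): {"jz":{"f":59,"lev":57,"uhm":82},"o":[68,39,36,60,29]}
After op 2 (remove /o/0): {"jz":{"f":59,"lev":57,"uhm":82},"o":[39,36,60,29]}
After op 3 (replace /o/3 88): {"jz":{"f":59,"lev":57,"uhm":82},"o":[39,36,60,88]}
After op 4 (replace /o/2 21): {"jz":{"f":59,"lev":57,"uhm":82},"o":[39,36,21,88]}
After op 5 (replace /o/0 95): {"jz":{"f":59,"lev":57,"uhm":82},"o":[95,36,21,88]}
After op 6 (add /o 34): {"jz":{"f":59,"lev":57,"uhm":82},"o":34}
After op 7 (add /o 12): {"jz":{"f":59,"lev":57,"uhm":82},"o":12}
After op 8 (replace /jz/uhm 53): {"jz":{"f":59,"lev":57,"uhm":53},"o":12}
After op 9 (add /jz/dd 53): {"jz":{"dd":53,"f":59,"lev":57,"uhm":53},"o":12}
After op 10 (add /h 25): {"h":25,"jz":{"dd":53,"f":59,"lev":57,"uhm":53},"o":12}
After op 11 (replace /jz 75): {"h":25,"jz":75,"o":12}
After op 12 (remove /h): {"jz":75,"o":12}
After op 13 (remove /jz): {"o":12}
After op 14 (remove /o): {}
After op 15 (add /t 5): {"t":5}
After op 16 (replace /t 53): {"t":53}
After op 17 (replace /t 37): {"t":37}
After op 18 (add /cv 23): {"cv":23,"t":37}
After op 19 (add /cn 68): {"cn":68,"cv":23,"t":37}
After op 20 (replace /cn 94): {"cn":94,"cv":23,"t":37}
After op 21 (add /uuk 83): {"cn":94,"cv":23,"t":37,"uuk":83}
After op 22 (add /ioz 35): {"cn":94,"cv":23,"ioz":35,"t":37,"uuk":83}
After op 23 (add /ptl 73): {"cn":94,"cv":23,"ioz":35,"ptl":73,"t":37,"uuk":83}
Value at /t: 37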